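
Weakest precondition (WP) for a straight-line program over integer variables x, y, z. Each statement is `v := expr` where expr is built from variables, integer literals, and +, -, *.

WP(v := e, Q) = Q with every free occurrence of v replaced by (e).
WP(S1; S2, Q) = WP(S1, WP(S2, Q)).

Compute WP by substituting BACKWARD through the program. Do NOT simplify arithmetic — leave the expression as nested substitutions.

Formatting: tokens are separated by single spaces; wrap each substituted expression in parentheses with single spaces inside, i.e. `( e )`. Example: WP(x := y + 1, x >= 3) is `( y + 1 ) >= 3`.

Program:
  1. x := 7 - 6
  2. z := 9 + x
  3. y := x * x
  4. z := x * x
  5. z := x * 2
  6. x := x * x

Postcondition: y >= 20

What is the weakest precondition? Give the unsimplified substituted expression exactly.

post: y >= 20
stmt 6: x := x * x  -- replace 0 occurrence(s) of x with (x * x)
  => y >= 20
stmt 5: z := x * 2  -- replace 0 occurrence(s) of z with (x * 2)
  => y >= 20
stmt 4: z := x * x  -- replace 0 occurrence(s) of z with (x * x)
  => y >= 20
stmt 3: y := x * x  -- replace 1 occurrence(s) of y with (x * x)
  => ( x * x ) >= 20
stmt 2: z := 9 + x  -- replace 0 occurrence(s) of z with (9 + x)
  => ( x * x ) >= 20
stmt 1: x := 7 - 6  -- replace 2 occurrence(s) of x with (7 - 6)
  => ( ( 7 - 6 ) * ( 7 - 6 ) ) >= 20

Answer: ( ( 7 - 6 ) * ( 7 - 6 ) ) >= 20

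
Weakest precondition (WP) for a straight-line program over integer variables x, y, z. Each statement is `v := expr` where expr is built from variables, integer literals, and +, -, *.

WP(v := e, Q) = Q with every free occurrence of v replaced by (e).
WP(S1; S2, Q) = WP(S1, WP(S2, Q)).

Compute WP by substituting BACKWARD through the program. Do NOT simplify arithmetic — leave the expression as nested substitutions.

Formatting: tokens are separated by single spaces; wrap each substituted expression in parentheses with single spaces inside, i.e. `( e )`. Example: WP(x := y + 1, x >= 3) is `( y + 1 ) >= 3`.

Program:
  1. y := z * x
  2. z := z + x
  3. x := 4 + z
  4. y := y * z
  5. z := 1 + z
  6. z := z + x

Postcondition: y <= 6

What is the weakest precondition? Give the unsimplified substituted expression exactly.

Answer: ( ( z * x ) * ( z + x ) ) <= 6

Derivation:
post: y <= 6
stmt 6: z := z + x  -- replace 0 occurrence(s) of z with (z + x)
  => y <= 6
stmt 5: z := 1 + z  -- replace 0 occurrence(s) of z with (1 + z)
  => y <= 6
stmt 4: y := y * z  -- replace 1 occurrence(s) of y with (y * z)
  => ( y * z ) <= 6
stmt 3: x := 4 + z  -- replace 0 occurrence(s) of x with (4 + z)
  => ( y * z ) <= 6
stmt 2: z := z + x  -- replace 1 occurrence(s) of z with (z + x)
  => ( y * ( z + x ) ) <= 6
stmt 1: y := z * x  -- replace 1 occurrence(s) of y with (z * x)
  => ( ( z * x ) * ( z + x ) ) <= 6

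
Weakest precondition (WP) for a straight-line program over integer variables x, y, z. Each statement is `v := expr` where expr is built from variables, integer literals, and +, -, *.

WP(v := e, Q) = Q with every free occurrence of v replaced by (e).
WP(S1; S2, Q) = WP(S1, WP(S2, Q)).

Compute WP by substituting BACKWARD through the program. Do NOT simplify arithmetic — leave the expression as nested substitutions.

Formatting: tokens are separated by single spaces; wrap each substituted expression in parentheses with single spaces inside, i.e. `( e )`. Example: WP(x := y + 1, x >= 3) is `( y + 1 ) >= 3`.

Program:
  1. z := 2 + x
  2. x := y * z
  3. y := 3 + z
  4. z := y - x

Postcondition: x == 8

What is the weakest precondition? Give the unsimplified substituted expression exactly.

post: x == 8
stmt 4: z := y - x  -- replace 0 occurrence(s) of z with (y - x)
  => x == 8
stmt 3: y := 3 + z  -- replace 0 occurrence(s) of y with (3 + z)
  => x == 8
stmt 2: x := y * z  -- replace 1 occurrence(s) of x with (y * z)
  => ( y * z ) == 8
stmt 1: z := 2 + x  -- replace 1 occurrence(s) of z with (2 + x)
  => ( y * ( 2 + x ) ) == 8

Answer: ( y * ( 2 + x ) ) == 8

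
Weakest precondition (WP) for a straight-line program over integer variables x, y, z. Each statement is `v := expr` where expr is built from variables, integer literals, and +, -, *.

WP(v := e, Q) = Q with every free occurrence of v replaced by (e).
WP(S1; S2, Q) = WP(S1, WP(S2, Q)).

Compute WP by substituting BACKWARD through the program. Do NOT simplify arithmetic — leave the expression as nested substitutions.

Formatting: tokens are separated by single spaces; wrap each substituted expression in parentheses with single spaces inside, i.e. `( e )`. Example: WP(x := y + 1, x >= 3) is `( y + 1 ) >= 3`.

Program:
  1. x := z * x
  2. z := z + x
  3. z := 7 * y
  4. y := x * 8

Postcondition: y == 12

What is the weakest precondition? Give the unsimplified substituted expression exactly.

post: y == 12
stmt 4: y := x * 8  -- replace 1 occurrence(s) of y with (x * 8)
  => ( x * 8 ) == 12
stmt 3: z := 7 * y  -- replace 0 occurrence(s) of z with (7 * y)
  => ( x * 8 ) == 12
stmt 2: z := z + x  -- replace 0 occurrence(s) of z with (z + x)
  => ( x * 8 ) == 12
stmt 1: x := z * x  -- replace 1 occurrence(s) of x with (z * x)
  => ( ( z * x ) * 8 ) == 12

Answer: ( ( z * x ) * 8 ) == 12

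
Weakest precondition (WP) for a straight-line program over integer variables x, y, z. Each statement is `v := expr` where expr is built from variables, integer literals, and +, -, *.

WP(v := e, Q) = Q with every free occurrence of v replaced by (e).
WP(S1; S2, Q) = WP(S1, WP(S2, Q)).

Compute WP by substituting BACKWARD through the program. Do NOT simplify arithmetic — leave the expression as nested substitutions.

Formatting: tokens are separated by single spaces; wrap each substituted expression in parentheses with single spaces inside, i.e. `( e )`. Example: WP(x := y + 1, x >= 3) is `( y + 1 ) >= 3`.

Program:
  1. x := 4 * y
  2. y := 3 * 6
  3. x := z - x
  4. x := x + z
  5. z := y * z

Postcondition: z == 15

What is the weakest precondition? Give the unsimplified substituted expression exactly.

Answer: ( ( 3 * 6 ) * z ) == 15

Derivation:
post: z == 15
stmt 5: z := y * z  -- replace 1 occurrence(s) of z with (y * z)
  => ( y * z ) == 15
stmt 4: x := x + z  -- replace 0 occurrence(s) of x with (x + z)
  => ( y * z ) == 15
stmt 3: x := z - x  -- replace 0 occurrence(s) of x with (z - x)
  => ( y * z ) == 15
stmt 2: y := 3 * 6  -- replace 1 occurrence(s) of y with (3 * 6)
  => ( ( 3 * 6 ) * z ) == 15
stmt 1: x := 4 * y  -- replace 0 occurrence(s) of x with (4 * y)
  => ( ( 3 * 6 ) * z ) == 15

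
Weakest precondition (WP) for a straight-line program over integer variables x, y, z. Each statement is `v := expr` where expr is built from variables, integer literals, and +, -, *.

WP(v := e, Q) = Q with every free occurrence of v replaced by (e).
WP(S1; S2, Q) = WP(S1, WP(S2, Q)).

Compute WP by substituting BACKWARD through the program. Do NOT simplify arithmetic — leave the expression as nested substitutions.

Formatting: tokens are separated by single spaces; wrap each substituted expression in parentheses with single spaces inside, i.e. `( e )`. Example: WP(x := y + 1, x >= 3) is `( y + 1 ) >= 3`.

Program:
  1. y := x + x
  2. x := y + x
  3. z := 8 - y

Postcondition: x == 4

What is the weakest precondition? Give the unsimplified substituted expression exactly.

post: x == 4
stmt 3: z := 8 - y  -- replace 0 occurrence(s) of z with (8 - y)
  => x == 4
stmt 2: x := y + x  -- replace 1 occurrence(s) of x with (y + x)
  => ( y + x ) == 4
stmt 1: y := x + x  -- replace 1 occurrence(s) of y with (x + x)
  => ( ( x + x ) + x ) == 4

Answer: ( ( x + x ) + x ) == 4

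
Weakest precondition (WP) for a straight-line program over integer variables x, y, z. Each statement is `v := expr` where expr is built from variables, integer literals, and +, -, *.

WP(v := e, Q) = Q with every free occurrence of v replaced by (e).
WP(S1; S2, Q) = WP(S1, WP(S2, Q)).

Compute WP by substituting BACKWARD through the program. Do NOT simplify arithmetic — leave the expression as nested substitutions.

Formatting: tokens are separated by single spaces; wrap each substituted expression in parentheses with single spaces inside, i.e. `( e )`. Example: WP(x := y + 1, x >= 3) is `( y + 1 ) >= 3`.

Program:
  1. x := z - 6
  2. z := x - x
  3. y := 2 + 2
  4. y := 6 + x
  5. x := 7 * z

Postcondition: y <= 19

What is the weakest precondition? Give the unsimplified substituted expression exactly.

post: y <= 19
stmt 5: x := 7 * z  -- replace 0 occurrence(s) of x with (7 * z)
  => y <= 19
stmt 4: y := 6 + x  -- replace 1 occurrence(s) of y with (6 + x)
  => ( 6 + x ) <= 19
stmt 3: y := 2 + 2  -- replace 0 occurrence(s) of y with (2 + 2)
  => ( 6 + x ) <= 19
stmt 2: z := x - x  -- replace 0 occurrence(s) of z with (x - x)
  => ( 6 + x ) <= 19
stmt 1: x := z - 6  -- replace 1 occurrence(s) of x with (z - 6)
  => ( 6 + ( z - 6 ) ) <= 19

Answer: ( 6 + ( z - 6 ) ) <= 19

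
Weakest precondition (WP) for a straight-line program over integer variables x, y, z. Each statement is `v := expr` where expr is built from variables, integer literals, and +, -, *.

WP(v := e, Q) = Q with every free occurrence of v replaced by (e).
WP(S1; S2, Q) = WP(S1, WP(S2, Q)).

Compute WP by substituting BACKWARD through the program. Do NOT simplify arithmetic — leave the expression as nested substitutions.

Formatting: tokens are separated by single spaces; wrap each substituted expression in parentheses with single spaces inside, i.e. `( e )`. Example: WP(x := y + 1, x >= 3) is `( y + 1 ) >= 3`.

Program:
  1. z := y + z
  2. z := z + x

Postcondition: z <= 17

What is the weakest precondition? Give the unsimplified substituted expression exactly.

post: z <= 17
stmt 2: z := z + x  -- replace 1 occurrence(s) of z with (z + x)
  => ( z + x ) <= 17
stmt 1: z := y + z  -- replace 1 occurrence(s) of z with (y + z)
  => ( ( y + z ) + x ) <= 17

Answer: ( ( y + z ) + x ) <= 17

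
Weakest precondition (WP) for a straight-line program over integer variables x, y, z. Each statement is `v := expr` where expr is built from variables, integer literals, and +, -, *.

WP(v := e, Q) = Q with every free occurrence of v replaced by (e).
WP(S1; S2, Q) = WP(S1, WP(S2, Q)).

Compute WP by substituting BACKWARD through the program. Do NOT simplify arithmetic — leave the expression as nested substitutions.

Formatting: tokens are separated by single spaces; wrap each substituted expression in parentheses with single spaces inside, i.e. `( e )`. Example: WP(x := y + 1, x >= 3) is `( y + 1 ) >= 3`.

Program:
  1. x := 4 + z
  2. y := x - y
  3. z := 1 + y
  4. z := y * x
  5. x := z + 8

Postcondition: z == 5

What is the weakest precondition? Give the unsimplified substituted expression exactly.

Answer: ( ( ( 4 + z ) - y ) * ( 4 + z ) ) == 5

Derivation:
post: z == 5
stmt 5: x := z + 8  -- replace 0 occurrence(s) of x with (z + 8)
  => z == 5
stmt 4: z := y * x  -- replace 1 occurrence(s) of z with (y * x)
  => ( y * x ) == 5
stmt 3: z := 1 + y  -- replace 0 occurrence(s) of z with (1 + y)
  => ( y * x ) == 5
stmt 2: y := x - y  -- replace 1 occurrence(s) of y with (x - y)
  => ( ( x - y ) * x ) == 5
stmt 1: x := 4 + z  -- replace 2 occurrence(s) of x with (4 + z)
  => ( ( ( 4 + z ) - y ) * ( 4 + z ) ) == 5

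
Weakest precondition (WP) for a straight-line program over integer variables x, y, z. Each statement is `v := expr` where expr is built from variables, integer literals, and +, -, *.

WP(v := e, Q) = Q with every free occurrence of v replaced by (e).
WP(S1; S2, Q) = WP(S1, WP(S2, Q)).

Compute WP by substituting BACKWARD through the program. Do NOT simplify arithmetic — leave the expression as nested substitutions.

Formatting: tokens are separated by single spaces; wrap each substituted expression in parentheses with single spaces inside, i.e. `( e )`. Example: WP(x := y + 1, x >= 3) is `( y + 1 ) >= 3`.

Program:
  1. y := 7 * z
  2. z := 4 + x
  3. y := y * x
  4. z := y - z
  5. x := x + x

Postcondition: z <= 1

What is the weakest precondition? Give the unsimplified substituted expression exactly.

Answer: ( ( ( 7 * z ) * x ) - ( 4 + x ) ) <= 1

Derivation:
post: z <= 1
stmt 5: x := x + x  -- replace 0 occurrence(s) of x with (x + x)
  => z <= 1
stmt 4: z := y - z  -- replace 1 occurrence(s) of z with (y - z)
  => ( y - z ) <= 1
stmt 3: y := y * x  -- replace 1 occurrence(s) of y with (y * x)
  => ( ( y * x ) - z ) <= 1
stmt 2: z := 4 + x  -- replace 1 occurrence(s) of z with (4 + x)
  => ( ( y * x ) - ( 4 + x ) ) <= 1
stmt 1: y := 7 * z  -- replace 1 occurrence(s) of y with (7 * z)
  => ( ( ( 7 * z ) * x ) - ( 4 + x ) ) <= 1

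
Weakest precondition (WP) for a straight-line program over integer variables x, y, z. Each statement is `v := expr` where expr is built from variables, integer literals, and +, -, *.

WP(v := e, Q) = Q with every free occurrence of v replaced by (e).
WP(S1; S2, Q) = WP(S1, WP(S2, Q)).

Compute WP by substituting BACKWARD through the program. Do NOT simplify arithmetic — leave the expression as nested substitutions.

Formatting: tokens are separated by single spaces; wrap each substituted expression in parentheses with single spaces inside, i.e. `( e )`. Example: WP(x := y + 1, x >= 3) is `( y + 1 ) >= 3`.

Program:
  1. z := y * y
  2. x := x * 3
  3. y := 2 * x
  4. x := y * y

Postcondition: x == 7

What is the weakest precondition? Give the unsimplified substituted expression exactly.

post: x == 7
stmt 4: x := y * y  -- replace 1 occurrence(s) of x with (y * y)
  => ( y * y ) == 7
stmt 3: y := 2 * x  -- replace 2 occurrence(s) of y with (2 * x)
  => ( ( 2 * x ) * ( 2 * x ) ) == 7
stmt 2: x := x * 3  -- replace 2 occurrence(s) of x with (x * 3)
  => ( ( 2 * ( x * 3 ) ) * ( 2 * ( x * 3 ) ) ) == 7
stmt 1: z := y * y  -- replace 0 occurrence(s) of z with (y * y)
  => ( ( 2 * ( x * 3 ) ) * ( 2 * ( x * 3 ) ) ) == 7

Answer: ( ( 2 * ( x * 3 ) ) * ( 2 * ( x * 3 ) ) ) == 7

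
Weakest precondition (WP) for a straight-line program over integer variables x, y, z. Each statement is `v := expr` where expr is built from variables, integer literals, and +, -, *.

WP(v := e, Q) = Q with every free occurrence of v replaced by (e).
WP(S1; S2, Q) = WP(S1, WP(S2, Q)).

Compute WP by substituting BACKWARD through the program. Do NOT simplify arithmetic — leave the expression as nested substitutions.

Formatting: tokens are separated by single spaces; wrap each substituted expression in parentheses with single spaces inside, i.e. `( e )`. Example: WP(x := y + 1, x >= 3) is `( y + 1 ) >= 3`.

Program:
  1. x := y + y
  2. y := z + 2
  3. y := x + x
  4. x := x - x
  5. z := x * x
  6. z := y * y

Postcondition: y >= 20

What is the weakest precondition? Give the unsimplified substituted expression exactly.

Answer: ( ( y + y ) + ( y + y ) ) >= 20

Derivation:
post: y >= 20
stmt 6: z := y * y  -- replace 0 occurrence(s) of z with (y * y)
  => y >= 20
stmt 5: z := x * x  -- replace 0 occurrence(s) of z with (x * x)
  => y >= 20
stmt 4: x := x - x  -- replace 0 occurrence(s) of x with (x - x)
  => y >= 20
stmt 3: y := x + x  -- replace 1 occurrence(s) of y with (x + x)
  => ( x + x ) >= 20
stmt 2: y := z + 2  -- replace 0 occurrence(s) of y with (z + 2)
  => ( x + x ) >= 20
stmt 1: x := y + y  -- replace 2 occurrence(s) of x with (y + y)
  => ( ( y + y ) + ( y + y ) ) >= 20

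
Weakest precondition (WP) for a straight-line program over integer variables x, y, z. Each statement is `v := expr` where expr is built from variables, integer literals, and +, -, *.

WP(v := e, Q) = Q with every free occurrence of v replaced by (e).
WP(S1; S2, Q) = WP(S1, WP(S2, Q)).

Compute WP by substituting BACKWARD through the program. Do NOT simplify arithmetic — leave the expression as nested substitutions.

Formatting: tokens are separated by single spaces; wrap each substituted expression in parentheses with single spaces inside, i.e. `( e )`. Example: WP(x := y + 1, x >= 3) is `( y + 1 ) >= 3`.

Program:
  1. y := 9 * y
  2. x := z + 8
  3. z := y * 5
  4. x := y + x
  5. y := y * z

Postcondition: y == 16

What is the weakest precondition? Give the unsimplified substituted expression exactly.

Answer: ( ( 9 * y ) * ( ( 9 * y ) * 5 ) ) == 16

Derivation:
post: y == 16
stmt 5: y := y * z  -- replace 1 occurrence(s) of y with (y * z)
  => ( y * z ) == 16
stmt 4: x := y + x  -- replace 0 occurrence(s) of x with (y + x)
  => ( y * z ) == 16
stmt 3: z := y * 5  -- replace 1 occurrence(s) of z with (y * 5)
  => ( y * ( y * 5 ) ) == 16
stmt 2: x := z + 8  -- replace 0 occurrence(s) of x with (z + 8)
  => ( y * ( y * 5 ) ) == 16
stmt 1: y := 9 * y  -- replace 2 occurrence(s) of y with (9 * y)
  => ( ( 9 * y ) * ( ( 9 * y ) * 5 ) ) == 16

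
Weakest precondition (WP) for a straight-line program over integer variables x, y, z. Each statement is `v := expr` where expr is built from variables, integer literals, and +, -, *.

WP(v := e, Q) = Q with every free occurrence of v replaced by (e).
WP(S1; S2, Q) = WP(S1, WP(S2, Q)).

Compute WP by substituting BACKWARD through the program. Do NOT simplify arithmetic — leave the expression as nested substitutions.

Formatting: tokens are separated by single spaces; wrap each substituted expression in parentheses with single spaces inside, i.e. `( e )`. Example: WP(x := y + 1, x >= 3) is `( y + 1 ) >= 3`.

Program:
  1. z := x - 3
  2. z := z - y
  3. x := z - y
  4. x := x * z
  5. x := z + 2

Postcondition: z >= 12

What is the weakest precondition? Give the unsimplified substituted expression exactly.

post: z >= 12
stmt 5: x := z + 2  -- replace 0 occurrence(s) of x with (z + 2)
  => z >= 12
stmt 4: x := x * z  -- replace 0 occurrence(s) of x with (x * z)
  => z >= 12
stmt 3: x := z - y  -- replace 0 occurrence(s) of x with (z - y)
  => z >= 12
stmt 2: z := z - y  -- replace 1 occurrence(s) of z with (z - y)
  => ( z - y ) >= 12
stmt 1: z := x - 3  -- replace 1 occurrence(s) of z with (x - 3)
  => ( ( x - 3 ) - y ) >= 12

Answer: ( ( x - 3 ) - y ) >= 12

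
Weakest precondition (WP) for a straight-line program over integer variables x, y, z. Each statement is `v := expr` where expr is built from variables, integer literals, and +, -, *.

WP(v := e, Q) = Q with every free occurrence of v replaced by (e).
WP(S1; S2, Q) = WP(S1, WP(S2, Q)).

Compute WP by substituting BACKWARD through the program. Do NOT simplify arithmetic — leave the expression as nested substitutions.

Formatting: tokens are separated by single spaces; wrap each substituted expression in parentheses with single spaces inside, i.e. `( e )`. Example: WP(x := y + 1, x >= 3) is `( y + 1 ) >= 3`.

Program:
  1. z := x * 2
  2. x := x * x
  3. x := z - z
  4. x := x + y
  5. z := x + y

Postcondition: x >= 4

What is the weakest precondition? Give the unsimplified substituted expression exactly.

Answer: ( ( ( x * 2 ) - ( x * 2 ) ) + y ) >= 4

Derivation:
post: x >= 4
stmt 5: z := x + y  -- replace 0 occurrence(s) of z with (x + y)
  => x >= 4
stmt 4: x := x + y  -- replace 1 occurrence(s) of x with (x + y)
  => ( x + y ) >= 4
stmt 3: x := z - z  -- replace 1 occurrence(s) of x with (z - z)
  => ( ( z - z ) + y ) >= 4
stmt 2: x := x * x  -- replace 0 occurrence(s) of x with (x * x)
  => ( ( z - z ) + y ) >= 4
stmt 1: z := x * 2  -- replace 2 occurrence(s) of z with (x * 2)
  => ( ( ( x * 2 ) - ( x * 2 ) ) + y ) >= 4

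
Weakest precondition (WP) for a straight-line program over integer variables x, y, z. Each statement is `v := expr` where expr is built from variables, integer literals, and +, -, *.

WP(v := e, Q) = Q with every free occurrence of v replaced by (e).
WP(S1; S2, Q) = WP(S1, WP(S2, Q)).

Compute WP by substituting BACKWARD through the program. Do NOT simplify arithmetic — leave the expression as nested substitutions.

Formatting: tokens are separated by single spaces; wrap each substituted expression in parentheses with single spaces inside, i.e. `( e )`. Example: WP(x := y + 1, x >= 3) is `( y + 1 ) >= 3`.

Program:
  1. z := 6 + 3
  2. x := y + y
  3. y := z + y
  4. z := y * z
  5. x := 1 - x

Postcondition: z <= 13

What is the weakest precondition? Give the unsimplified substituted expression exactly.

post: z <= 13
stmt 5: x := 1 - x  -- replace 0 occurrence(s) of x with (1 - x)
  => z <= 13
stmt 4: z := y * z  -- replace 1 occurrence(s) of z with (y * z)
  => ( y * z ) <= 13
stmt 3: y := z + y  -- replace 1 occurrence(s) of y with (z + y)
  => ( ( z + y ) * z ) <= 13
stmt 2: x := y + y  -- replace 0 occurrence(s) of x with (y + y)
  => ( ( z + y ) * z ) <= 13
stmt 1: z := 6 + 3  -- replace 2 occurrence(s) of z with (6 + 3)
  => ( ( ( 6 + 3 ) + y ) * ( 6 + 3 ) ) <= 13

Answer: ( ( ( 6 + 3 ) + y ) * ( 6 + 3 ) ) <= 13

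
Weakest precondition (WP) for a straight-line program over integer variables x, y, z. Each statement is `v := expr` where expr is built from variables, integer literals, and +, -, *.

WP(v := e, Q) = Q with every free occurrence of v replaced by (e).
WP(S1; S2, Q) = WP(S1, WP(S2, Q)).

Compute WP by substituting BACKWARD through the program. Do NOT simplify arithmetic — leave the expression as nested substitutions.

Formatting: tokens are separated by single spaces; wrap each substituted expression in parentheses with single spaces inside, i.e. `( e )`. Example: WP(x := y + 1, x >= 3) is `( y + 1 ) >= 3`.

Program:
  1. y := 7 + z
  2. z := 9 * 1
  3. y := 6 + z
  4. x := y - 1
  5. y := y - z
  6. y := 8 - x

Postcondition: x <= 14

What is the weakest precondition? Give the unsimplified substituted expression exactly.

post: x <= 14
stmt 6: y := 8 - x  -- replace 0 occurrence(s) of y with (8 - x)
  => x <= 14
stmt 5: y := y - z  -- replace 0 occurrence(s) of y with (y - z)
  => x <= 14
stmt 4: x := y - 1  -- replace 1 occurrence(s) of x with (y - 1)
  => ( y - 1 ) <= 14
stmt 3: y := 6 + z  -- replace 1 occurrence(s) of y with (6 + z)
  => ( ( 6 + z ) - 1 ) <= 14
stmt 2: z := 9 * 1  -- replace 1 occurrence(s) of z with (9 * 1)
  => ( ( 6 + ( 9 * 1 ) ) - 1 ) <= 14
stmt 1: y := 7 + z  -- replace 0 occurrence(s) of y with (7 + z)
  => ( ( 6 + ( 9 * 1 ) ) - 1 ) <= 14

Answer: ( ( 6 + ( 9 * 1 ) ) - 1 ) <= 14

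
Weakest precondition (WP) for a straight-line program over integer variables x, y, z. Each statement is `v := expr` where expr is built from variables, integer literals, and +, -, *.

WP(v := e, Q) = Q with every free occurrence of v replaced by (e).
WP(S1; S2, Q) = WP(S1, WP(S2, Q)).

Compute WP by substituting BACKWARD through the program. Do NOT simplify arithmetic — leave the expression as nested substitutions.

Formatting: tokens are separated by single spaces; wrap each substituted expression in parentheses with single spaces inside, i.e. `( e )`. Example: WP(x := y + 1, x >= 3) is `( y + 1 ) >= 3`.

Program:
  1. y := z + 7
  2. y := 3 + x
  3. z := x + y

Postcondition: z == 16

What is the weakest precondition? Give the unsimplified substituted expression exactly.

post: z == 16
stmt 3: z := x + y  -- replace 1 occurrence(s) of z with (x + y)
  => ( x + y ) == 16
stmt 2: y := 3 + x  -- replace 1 occurrence(s) of y with (3 + x)
  => ( x + ( 3 + x ) ) == 16
stmt 1: y := z + 7  -- replace 0 occurrence(s) of y with (z + 7)
  => ( x + ( 3 + x ) ) == 16

Answer: ( x + ( 3 + x ) ) == 16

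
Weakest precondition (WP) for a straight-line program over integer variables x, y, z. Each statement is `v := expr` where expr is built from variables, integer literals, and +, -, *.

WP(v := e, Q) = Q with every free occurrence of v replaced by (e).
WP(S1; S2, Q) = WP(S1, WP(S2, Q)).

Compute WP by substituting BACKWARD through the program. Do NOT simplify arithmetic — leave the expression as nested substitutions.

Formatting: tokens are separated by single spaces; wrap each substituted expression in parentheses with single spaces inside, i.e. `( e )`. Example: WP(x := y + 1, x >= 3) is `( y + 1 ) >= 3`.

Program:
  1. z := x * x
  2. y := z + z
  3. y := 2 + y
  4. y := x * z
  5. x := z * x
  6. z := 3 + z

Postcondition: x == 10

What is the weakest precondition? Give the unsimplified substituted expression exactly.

post: x == 10
stmt 6: z := 3 + z  -- replace 0 occurrence(s) of z with (3 + z)
  => x == 10
stmt 5: x := z * x  -- replace 1 occurrence(s) of x with (z * x)
  => ( z * x ) == 10
stmt 4: y := x * z  -- replace 0 occurrence(s) of y with (x * z)
  => ( z * x ) == 10
stmt 3: y := 2 + y  -- replace 0 occurrence(s) of y with (2 + y)
  => ( z * x ) == 10
stmt 2: y := z + z  -- replace 0 occurrence(s) of y with (z + z)
  => ( z * x ) == 10
stmt 1: z := x * x  -- replace 1 occurrence(s) of z with (x * x)
  => ( ( x * x ) * x ) == 10

Answer: ( ( x * x ) * x ) == 10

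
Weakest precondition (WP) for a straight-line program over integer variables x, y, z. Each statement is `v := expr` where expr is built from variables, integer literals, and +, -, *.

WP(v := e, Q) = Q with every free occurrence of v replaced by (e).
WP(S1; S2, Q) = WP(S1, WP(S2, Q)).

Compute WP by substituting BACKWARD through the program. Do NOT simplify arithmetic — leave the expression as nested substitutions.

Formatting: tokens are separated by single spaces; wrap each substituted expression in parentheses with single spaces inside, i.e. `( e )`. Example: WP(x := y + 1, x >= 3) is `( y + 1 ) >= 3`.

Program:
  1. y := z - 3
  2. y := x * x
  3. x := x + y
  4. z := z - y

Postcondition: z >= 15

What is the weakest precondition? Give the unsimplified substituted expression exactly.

post: z >= 15
stmt 4: z := z - y  -- replace 1 occurrence(s) of z with (z - y)
  => ( z - y ) >= 15
stmt 3: x := x + y  -- replace 0 occurrence(s) of x with (x + y)
  => ( z - y ) >= 15
stmt 2: y := x * x  -- replace 1 occurrence(s) of y with (x * x)
  => ( z - ( x * x ) ) >= 15
stmt 1: y := z - 3  -- replace 0 occurrence(s) of y with (z - 3)
  => ( z - ( x * x ) ) >= 15

Answer: ( z - ( x * x ) ) >= 15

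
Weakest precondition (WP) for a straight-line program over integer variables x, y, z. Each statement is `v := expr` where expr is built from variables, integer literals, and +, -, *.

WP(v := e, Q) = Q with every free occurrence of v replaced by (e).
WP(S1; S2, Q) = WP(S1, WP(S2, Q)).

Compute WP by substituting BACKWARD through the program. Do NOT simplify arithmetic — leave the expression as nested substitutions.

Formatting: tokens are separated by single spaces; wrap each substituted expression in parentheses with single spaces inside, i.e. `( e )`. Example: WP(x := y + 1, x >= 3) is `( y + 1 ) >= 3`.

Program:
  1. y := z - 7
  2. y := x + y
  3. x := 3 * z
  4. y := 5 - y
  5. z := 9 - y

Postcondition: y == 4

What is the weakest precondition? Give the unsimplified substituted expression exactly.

Answer: ( 5 - ( x + ( z - 7 ) ) ) == 4

Derivation:
post: y == 4
stmt 5: z := 9 - y  -- replace 0 occurrence(s) of z with (9 - y)
  => y == 4
stmt 4: y := 5 - y  -- replace 1 occurrence(s) of y with (5 - y)
  => ( 5 - y ) == 4
stmt 3: x := 3 * z  -- replace 0 occurrence(s) of x with (3 * z)
  => ( 5 - y ) == 4
stmt 2: y := x + y  -- replace 1 occurrence(s) of y with (x + y)
  => ( 5 - ( x + y ) ) == 4
stmt 1: y := z - 7  -- replace 1 occurrence(s) of y with (z - 7)
  => ( 5 - ( x + ( z - 7 ) ) ) == 4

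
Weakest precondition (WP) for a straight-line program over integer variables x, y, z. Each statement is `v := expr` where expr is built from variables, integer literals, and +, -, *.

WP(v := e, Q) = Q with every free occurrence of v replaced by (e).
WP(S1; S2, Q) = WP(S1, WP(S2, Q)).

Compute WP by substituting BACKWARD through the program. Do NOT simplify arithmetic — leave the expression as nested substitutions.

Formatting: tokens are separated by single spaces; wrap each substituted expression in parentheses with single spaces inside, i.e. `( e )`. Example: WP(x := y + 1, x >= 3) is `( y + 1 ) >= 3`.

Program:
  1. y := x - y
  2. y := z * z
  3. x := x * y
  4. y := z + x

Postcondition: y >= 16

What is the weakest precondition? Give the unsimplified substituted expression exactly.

Answer: ( z + ( x * ( z * z ) ) ) >= 16

Derivation:
post: y >= 16
stmt 4: y := z + x  -- replace 1 occurrence(s) of y with (z + x)
  => ( z + x ) >= 16
stmt 3: x := x * y  -- replace 1 occurrence(s) of x with (x * y)
  => ( z + ( x * y ) ) >= 16
stmt 2: y := z * z  -- replace 1 occurrence(s) of y with (z * z)
  => ( z + ( x * ( z * z ) ) ) >= 16
stmt 1: y := x - y  -- replace 0 occurrence(s) of y with (x - y)
  => ( z + ( x * ( z * z ) ) ) >= 16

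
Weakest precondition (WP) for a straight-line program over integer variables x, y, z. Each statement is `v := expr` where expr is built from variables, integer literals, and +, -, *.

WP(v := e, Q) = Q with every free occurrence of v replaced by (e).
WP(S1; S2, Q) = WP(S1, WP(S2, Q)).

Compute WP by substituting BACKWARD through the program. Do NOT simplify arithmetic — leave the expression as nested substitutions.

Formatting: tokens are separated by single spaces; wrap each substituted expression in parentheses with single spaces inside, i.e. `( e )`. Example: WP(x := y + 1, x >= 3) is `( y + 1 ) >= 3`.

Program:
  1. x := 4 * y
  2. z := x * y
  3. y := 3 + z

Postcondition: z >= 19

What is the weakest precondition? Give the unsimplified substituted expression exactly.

Answer: ( ( 4 * y ) * y ) >= 19

Derivation:
post: z >= 19
stmt 3: y := 3 + z  -- replace 0 occurrence(s) of y with (3 + z)
  => z >= 19
stmt 2: z := x * y  -- replace 1 occurrence(s) of z with (x * y)
  => ( x * y ) >= 19
stmt 1: x := 4 * y  -- replace 1 occurrence(s) of x with (4 * y)
  => ( ( 4 * y ) * y ) >= 19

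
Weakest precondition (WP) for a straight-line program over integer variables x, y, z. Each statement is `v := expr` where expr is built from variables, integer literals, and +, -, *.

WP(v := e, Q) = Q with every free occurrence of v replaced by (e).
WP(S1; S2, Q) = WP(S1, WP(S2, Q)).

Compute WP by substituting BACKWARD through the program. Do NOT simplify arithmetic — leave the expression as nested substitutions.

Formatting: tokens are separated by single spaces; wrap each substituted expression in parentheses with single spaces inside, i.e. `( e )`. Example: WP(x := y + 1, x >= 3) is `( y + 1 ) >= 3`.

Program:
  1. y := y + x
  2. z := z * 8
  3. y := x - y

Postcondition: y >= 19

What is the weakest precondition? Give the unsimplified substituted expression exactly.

Answer: ( x - ( y + x ) ) >= 19

Derivation:
post: y >= 19
stmt 3: y := x - y  -- replace 1 occurrence(s) of y with (x - y)
  => ( x - y ) >= 19
stmt 2: z := z * 8  -- replace 0 occurrence(s) of z with (z * 8)
  => ( x - y ) >= 19
stmt 1: y := y + x  -- replace 1 occurrence(s) of y with (y + x)
  => ( x - ( y + x ) ) >= 19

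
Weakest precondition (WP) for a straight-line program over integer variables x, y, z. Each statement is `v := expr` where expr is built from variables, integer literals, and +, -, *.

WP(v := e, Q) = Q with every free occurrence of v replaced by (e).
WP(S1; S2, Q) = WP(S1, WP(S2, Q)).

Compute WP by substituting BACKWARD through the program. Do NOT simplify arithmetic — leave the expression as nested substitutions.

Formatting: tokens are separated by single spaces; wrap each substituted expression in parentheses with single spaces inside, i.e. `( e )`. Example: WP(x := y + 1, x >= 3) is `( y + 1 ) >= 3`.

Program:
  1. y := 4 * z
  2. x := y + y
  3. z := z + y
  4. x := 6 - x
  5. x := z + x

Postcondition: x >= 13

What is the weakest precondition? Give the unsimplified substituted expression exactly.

post: x >= 13
stmt 5: x := z + x  -- replace 1 occurrence(s) of x with (z + x)
  => ( z + x ) >= 13
stmt 4: x := 6 - x  -- replace 1 occurrence(s) of x with (6 - x)
  => ( z + ( 6 - x ) ) >= 13
stmt 3: z := z + y  -- replace 1 occurrence(s) of z with (z + y)
  => ( ( z + y ) + ( 6 - x ) ) >= 13
stmt 2: x := y + y  -- replace 1 occurrence(s) of x with (y + y)
  => ( ( z + y ) + ( 6 - ( y + y ) ) ) >= 13
stmt 1: y := 4 * z  -- replace 3 occurrence(s) of y with (4 * z)
  => ( ( z + ( 4 * z ) ) + ( 6 - ( ( 4 * z ) + ( 4 * z ) ) ) ) >= 13

Answer: ( ( z + ( 4 * z ) ) + ( 6 - ( ( 4 * z ) + ( 4 * z ) ) ) ) >= 13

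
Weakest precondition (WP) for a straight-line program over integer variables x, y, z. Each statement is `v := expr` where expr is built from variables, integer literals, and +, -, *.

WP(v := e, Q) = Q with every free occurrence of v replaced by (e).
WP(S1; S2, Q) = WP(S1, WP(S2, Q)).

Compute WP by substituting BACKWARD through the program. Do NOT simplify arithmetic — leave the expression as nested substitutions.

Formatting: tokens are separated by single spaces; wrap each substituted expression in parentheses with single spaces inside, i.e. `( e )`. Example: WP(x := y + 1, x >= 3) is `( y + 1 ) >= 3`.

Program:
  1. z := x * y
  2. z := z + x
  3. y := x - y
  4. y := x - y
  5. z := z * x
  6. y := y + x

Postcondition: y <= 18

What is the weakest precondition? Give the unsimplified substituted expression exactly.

post: y <= 18
stmt 6: y := y + x  -- replace 1 occurrence(s) of y with (y + x)
  => ( y + x ) <= 18
stmt 5: z := z * x  -- replace 0 occurrence(s) of z with (z * x)
  => ( y + x ) <= 18
stmt 4: y := x - y  -- replace 1 occurrence(s) of y with (x - y)
  => ( ( x - y ) + x ) <= 18
stmt 3: y := x - y  -- replace 1 occurrence(s) of y with (x - y)
  => ( ( x - ( x - y ) ) + x ) <= 18
stmt 2: z := z + x  -- replace 0 occurrence(s) of z with (z + x)
  => ( ( x - ( x - y ) ) + x ) <= 18
stmt 1: z := x * y  -- replace 0 occurrence(s) of z with (x * y)
  => ( ( x - ( x - y ) ) + x ) <= 18

Answer: ( ( x - ( x - y ) ) + x ) <= 18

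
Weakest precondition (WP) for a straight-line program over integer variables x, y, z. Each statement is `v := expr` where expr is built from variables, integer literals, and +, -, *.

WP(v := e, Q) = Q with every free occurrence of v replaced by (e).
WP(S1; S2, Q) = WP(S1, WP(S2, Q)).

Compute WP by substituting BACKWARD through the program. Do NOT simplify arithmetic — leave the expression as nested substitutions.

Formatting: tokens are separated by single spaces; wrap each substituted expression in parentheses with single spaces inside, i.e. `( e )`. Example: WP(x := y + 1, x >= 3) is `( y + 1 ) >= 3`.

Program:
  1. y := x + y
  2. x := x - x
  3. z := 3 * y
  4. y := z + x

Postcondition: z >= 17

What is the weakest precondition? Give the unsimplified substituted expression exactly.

Answer: ( 3 * ( x + y ) ) >= 17

Derivation:
post: z >= 17
stmt 4: y := z + x  -- replace 0 occurrence(s) of y with (z + x)
  => z >= 17
stmt 3: z := 3 * y  -- replace 1 occurrence(s) of z with (3 * y)
  => ( 3 * y ) >= 17
stmt 2: x := x - x  -- replace 0 occurrence(s) of x with (x - x)
  => ( 3 * y ) >= 17
stmt 1: y := x + y  -- replace 1 occurrence(s) of y with (x + y)
  => ( 3 * ( x + y ) ) >= 17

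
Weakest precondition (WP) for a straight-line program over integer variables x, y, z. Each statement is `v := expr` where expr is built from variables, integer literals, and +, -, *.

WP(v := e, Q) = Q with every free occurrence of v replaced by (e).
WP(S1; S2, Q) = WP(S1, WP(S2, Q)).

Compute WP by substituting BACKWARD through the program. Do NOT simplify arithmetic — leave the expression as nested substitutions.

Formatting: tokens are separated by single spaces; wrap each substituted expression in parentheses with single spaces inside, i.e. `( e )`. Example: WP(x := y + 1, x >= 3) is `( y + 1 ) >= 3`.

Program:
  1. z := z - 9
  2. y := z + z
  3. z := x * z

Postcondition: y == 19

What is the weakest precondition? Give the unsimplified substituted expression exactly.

Answer: ( ( z - 9 ) + ( z - 9 ) ) == 19

Derivation:
post: y == 19
stmt 3: z := x * z  -- replace 0 occurrence(s) of z with (x * z)
  => y == 19
stmt 2: y := z + z  -- replace 1 occurrence(s) of y with (z + z)
  => ( z + z ) == 19
stmt 1: z := z - 9  -- replace 2 occurrence(s) of z with (z - 9)
  => ( ( z - 9 ) + ( z - 9 ) ) == 19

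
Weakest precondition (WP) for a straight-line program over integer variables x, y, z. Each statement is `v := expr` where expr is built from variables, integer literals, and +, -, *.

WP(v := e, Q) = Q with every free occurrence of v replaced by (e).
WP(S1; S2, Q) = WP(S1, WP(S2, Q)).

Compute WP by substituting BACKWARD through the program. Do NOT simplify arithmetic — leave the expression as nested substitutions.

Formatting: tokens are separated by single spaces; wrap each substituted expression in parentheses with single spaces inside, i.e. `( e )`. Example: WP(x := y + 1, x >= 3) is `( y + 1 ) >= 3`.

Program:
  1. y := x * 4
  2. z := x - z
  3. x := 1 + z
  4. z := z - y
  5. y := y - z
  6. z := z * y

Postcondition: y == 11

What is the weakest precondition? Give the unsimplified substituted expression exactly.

Answer: ( ( x * 4 ) - ( ( x - z ) - ( x * 4 ) ) ) == 11

Derivation:
post: y == 11
stmt 6: z := z * y  -- replace 0 occurrence(s) of z with (z * y)
  => y == 11
stmt 5: y := y - z  -- replace 1 occurrence(s) of y with (y - z)
  => ( y - z ) == 11
stmt 4: z := z - y  -- replace 1 occurrence(s) of z with (z - y)
  => ( y - ( z - y ) ) == 11
stmt 3: x := 1 + z  -- replace 0 occurrence(s) of x with (1 + z)
  => ( y - ( z - y ) ) == 11
stmt 2: z := x - z  -- replace 1 occurrence(s) of z with (x - z)
  => ( y - ( ( x - z ) - y ) ) == 11
stmt 1: y := x * 4  -- replace 2 occurrence(s) of y with (x * 4)
  => ( ( x * 4 ) - ( ( x - z ) - ( x * 4 ) ) ) == 11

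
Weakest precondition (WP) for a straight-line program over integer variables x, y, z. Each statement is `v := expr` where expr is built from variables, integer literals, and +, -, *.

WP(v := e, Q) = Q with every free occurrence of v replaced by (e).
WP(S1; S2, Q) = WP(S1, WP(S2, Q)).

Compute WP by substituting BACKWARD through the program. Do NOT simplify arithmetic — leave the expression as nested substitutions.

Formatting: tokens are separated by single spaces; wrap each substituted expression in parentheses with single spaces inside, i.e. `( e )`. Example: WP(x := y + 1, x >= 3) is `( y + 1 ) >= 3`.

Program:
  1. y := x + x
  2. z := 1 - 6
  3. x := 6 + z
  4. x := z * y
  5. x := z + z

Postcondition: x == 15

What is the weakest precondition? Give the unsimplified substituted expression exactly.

post: x == 15
stmt 5: x := z + z  -- replace 1 occurrence(s) of x with (z + z)
  => ( z + z ) == 15
stmt 4: x := z * y  -- replace 0 occurrence(s) of x with (z * y)
  => ( z + z ) == 15
stmt 3: x := 6 + z  -- replace 0 occurrence(s) of x with (6 + z)
  => ( z + z ) == 15
stmt 2: z := 1 - 6  -- replace 2 occurrence(s) of z with (1 - 6)
  => ( ( 1 - 6 ) + ( 1 - 6 ) ) == 15
stmt 1: y := x + x  -- replace 0 occurrence(s) of y with (x + x)
  => ( ( 1 - 6 ) + ( 1 - 6 ) ) == 15

Answer: ( ( 1 - 6 ) + ( 1 - 6 ) ) == 15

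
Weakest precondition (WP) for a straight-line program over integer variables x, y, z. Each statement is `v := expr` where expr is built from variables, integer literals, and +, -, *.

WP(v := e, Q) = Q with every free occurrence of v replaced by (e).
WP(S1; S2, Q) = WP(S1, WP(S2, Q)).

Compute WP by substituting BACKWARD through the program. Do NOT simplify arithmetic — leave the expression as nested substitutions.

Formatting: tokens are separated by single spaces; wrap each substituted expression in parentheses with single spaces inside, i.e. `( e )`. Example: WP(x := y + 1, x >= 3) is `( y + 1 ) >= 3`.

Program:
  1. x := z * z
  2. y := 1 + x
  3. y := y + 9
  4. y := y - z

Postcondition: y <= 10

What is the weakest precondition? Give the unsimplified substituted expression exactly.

post: y <= 10
stmt 4: y := y - z  -- replace 1 occurrence(s) of y with (y - z)
  => ( y - z ) <= 10
stmt 3: y := y + 9  -- replace 1 occurrence(s) of y with (y + 9)
  => ( ( y + 9 ) - z ) <= 10
stmt 2: y := 1 + x  -- replace 1 occurrence(s) of y with (1 + x)
  => ( ( ( 1 + x ) + 9 ) - z ) <= 10
stmt 1: x := z * z  -- replace 1 occurrence(s) of x with (z * z)
  => ( ( ( 1 + ( z * z ) ) + 9 ) - z ) <= 10

Answer: ( ( ( 1 + ( z * z ) ) + 9 ) - z ) <= 10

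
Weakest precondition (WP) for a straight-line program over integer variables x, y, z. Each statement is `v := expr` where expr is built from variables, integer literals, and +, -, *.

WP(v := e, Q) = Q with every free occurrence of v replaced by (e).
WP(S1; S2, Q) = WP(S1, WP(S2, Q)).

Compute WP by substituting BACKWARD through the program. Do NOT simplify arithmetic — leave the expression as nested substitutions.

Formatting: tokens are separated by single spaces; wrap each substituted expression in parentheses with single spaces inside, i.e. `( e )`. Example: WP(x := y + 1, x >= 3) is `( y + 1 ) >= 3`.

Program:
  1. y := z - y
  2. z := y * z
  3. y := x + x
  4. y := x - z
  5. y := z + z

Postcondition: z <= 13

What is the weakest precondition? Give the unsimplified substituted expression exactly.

Answer: ( ( z - y ) * z ) <= 13

Derivation:
post: z <= 13
stmt 5: y := z + z  -- replace 0 occurrence(s) of y with (z + z)
  => z <= 13
stmt 4: y := x - z  -- replace 0 occurrence(s) of y with (x - z)
  => z <= 13
stmt 3: y := x + x  -- replace 0 occurrence(s) of y with (x + x)
  => z <= 13
stmt 2: z := y * z  -- replace 1 occurrence(s) of z with (y * z)
  => ( y * z ) <= 13
stmt 1: y := z - y  -- replace 1 occurrence(s) of y with (z - y)
  => ( ( z - y ) * z ) <= 13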